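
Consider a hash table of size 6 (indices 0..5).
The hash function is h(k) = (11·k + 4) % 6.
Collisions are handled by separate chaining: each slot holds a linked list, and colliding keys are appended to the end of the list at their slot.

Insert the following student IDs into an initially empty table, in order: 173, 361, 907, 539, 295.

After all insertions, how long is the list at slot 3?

173 -> bucket 5
361 -> bucket 3
907 -> bucket 3 (collision)
539 -> bucket 5 (collision)
295 -> bucket 3 (collision)
Final buckets:
0: .
1: .
2: .
3: 361 -> 907 -> 295
4: .
5: 173 -> 539

3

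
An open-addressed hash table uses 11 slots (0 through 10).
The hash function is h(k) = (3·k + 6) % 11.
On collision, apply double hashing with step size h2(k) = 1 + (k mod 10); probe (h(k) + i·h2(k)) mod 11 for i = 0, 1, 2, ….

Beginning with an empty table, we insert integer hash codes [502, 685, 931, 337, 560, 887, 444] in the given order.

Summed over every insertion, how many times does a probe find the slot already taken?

5

502: h=5 => slot 5
685: h=4 => slot 4
931: h=5, h2=2, probe 5,7 => slot 7
337: h=5, h2=8, probe 5,2 => slot 2
560: h=3 => slot 3
887: h=5, h2=8, probe 5,2,10 => slot 10
444: h=7, h2=5, probe 7,1 => slot 1
Table: [-, 444, 337, 560, 685, 502, -, 931, -, -, 887]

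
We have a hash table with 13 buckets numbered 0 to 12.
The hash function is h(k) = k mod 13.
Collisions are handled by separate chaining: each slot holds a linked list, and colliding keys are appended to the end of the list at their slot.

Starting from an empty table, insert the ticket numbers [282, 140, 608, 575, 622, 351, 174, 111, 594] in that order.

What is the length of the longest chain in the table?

282 -> bucket 9
140 -> bucket 10
608 -> bucket 10 (collision)
575 -> bucket 3
622 -> bucket 11
351 -> bucket 0
174 -> bucket 5
111 -> bucket 7
594 -> bucket 9 (collision)
Final buckets:
0: 351
1: -
2: -
3: 575
4: -
5: 174
6: -
7: 111
8: -
9: 282 -> 594
10: 140 -> 608
11: 622
12: -

2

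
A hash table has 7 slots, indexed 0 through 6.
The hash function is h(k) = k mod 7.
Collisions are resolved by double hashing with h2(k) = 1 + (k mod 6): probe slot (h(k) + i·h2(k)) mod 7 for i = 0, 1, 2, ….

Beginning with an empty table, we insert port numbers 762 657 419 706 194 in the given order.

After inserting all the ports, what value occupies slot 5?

762 hashes to 6; slot 6 is free → place at 6.
657 hashes to 6, h2=4; 6 taken → place at 3.
419 hashes to 6, h2=6; 6 taken → place at 5.
706 hashes to 6, h2=5; 6 taken → place at 4.
194 hashes to 5, h2=3; 5 taken → place at 1.
Table: [—, 194, —, 657, 706, 419, 762]

419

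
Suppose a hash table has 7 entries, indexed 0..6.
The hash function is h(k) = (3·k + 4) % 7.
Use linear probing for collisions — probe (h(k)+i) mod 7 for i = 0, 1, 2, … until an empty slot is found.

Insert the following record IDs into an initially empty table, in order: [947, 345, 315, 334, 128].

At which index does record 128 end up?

0

Insert 947: h=3, slot 3 empty → index 3.
Insert 345: h=3, slot 3 occupied → index 4.
Insert 315: h=4, slot 4 occupied → index 5.
Insert 334: h=5, slot 5 occupied → index 6.
Insert 128: h=3, slots 3,4,5,6 occupied → index 0.
Table: [128, _, _, 947, 345, 315, 334]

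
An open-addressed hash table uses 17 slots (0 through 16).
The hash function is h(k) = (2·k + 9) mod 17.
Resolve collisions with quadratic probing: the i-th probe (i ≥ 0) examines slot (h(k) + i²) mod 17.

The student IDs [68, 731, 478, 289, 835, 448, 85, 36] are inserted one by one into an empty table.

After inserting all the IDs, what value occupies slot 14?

835

Insert 68: h=9, slot 9 empty → index 9.
Insert 731: h=9, slot 9 occupied → index 10.
Insert 478: h=13, slot 13 empty → index 13.
Insert 289: h=9, slots 9,10,13 occupied → index 1.
Insert 835: h=13, slot 13 occupied → index 14.
Insert 448: h=4, slot 4 empty → index 4.
Insert 85: h=9, slots 9,10,13,1 occupied → index 8.
Insert 36: h=13, slots 13,14 occupied → index 0.
Table: [36, 289, ∅, ∅, 448, ∅, ∅, ∅, 85, 68, 731, ∅, ∅, 478, 835, ∅, ∅]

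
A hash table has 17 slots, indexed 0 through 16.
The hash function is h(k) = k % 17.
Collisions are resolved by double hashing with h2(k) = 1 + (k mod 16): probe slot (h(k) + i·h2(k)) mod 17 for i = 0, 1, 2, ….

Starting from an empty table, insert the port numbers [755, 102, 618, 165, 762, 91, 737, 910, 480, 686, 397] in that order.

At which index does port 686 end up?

2

755 hashes to 7; slot 7 is free => place at 7.
102 hashes to 0; slot 0 is free => place at 0.
618 hashes to 6; slot 6 is free => place at 6.
165 hashes to 12; slot 12 is free => place at 12.
762 hashes to 14; slot 14 is free => place at 14.
91 hashes to 6, h2=12; 6 taken => place at 1.
737 hashes to 6, h2=2; 6 taken => place at 8.
910 hashes to 9; slot 9 is free => place at 9.
480 hashes to 4; slot 4 is free => place at 4.
686 hashes to 6, h2=15; 6,4 taken => place at 2.
397 hashes to 6, h2=14; 6 taken => place at 3.
Table: [102, 91, 686, 397, 480, -, 618, 755, 737, 910, -, -, 165, -, 762, -, -]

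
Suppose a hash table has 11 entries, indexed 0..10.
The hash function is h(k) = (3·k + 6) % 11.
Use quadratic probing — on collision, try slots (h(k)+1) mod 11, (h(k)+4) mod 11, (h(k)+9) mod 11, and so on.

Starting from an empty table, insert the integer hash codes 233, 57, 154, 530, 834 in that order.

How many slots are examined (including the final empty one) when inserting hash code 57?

233: h=1 → slot 1
57: h=1, probe 1,2 → slot 2
154: h=6 → slot 6
530: h=1, probe 1,2,5 → slot 5
834: h=0 → slot 0
Table: [834, 233, 57, —, —, 530, 154, —, —, —, —]

2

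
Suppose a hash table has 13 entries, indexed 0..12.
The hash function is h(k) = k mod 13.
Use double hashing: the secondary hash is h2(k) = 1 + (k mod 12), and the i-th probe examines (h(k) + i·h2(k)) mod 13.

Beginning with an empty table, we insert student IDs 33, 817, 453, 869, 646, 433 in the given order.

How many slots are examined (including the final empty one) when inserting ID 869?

2

33: h=7 → slot 7
817: h=11 → slot 11
453: h=11, h2=10, probe 11,8 → slot 8
869: h=11, h2=6, probe 11,4 → slot 4
646: h=9 → slot 9
433: h=4, h2=2, probe 4,6 → slot 6
Table: [—, —, —, —, 869, —, 433, 33, 453, 646, —, 817, —]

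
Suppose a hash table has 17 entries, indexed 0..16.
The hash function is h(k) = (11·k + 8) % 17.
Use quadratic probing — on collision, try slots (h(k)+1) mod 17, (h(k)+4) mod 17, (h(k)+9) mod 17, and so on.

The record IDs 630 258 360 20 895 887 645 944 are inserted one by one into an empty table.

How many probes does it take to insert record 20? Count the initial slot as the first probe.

630 hashes to 2; slot 2 is free -> place at 2.
258 hashes to 7; slot 7 is free -> place at 7.
360 hashes to 7; 7 taken -> place at 8.
20 hashes to 7; 7,8 taken -> place at 11.
895 hashes to 10; slot 10 is free -> place at 10.
887 hashes to 7; 7,8,11 taken -> place at 16.
645 hashes to 14; slot 14 is free -> place at 14.
944 hashes to 5; slot 5 is free -> place at 5.
Table: [., ., 630, ., ., 944, ., 258, 360, ., 895, 20, ., ., 645, ., 887]

3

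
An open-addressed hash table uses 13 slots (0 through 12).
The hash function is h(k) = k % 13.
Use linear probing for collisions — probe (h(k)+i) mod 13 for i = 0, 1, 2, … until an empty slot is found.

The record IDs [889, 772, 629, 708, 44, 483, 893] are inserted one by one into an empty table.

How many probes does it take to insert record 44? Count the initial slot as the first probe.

Insert 889: h=5, slot 5 empty => index 5.
Insert 772: h=5, slot 5 occupied => index 6.
Insert 629: h=5, slots 5,6 occupied => index 7.
Insert 708: h=6, slots 6,7 occupied => index 8.
Insert 44: h=5, slots 5,6,7,8 occupied => index 9.
Insert 483: h=2, slot 2 empty => index 2.
Insert 893: h=9, slot 9 occupied => index 10.
Table: [_, _, 483, _, _, 889, 772, 629, 708, 44, 893, _, _]

5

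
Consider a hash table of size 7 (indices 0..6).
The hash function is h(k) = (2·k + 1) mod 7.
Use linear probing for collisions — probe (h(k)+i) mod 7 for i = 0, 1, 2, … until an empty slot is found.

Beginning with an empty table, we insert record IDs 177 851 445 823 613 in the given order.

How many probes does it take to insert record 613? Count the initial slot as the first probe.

5

177 hashes to 5; slot 5 is free → place at 5.
851 hashes to 2; slot 2 is free → place at 2.
445 hashes to 2; 2 taken → place at 3.
823 hashes to 2; 2,3 taken → place at 4.
613 hashes to 2; 2,3,4,5 taken → place at 6.
Table: [_, _, 851, 445, 823, 177, 613]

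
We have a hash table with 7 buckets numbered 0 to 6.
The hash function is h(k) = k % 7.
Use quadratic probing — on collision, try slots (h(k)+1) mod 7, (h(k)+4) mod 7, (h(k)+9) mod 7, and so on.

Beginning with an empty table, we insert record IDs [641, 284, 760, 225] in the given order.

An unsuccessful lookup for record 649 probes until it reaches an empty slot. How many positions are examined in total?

641: h=4 -> slot 4
284: h=4, probe 4,5 -> slot 5
760: h=4, probe 4,5,1 -> slot 1
225: h=1, probe 1,2 -> slot 2
Table: [—, 760, 225, —, 641, 284, —]
Lookup 649: h=5, probe 5,6 → slot 6 empty, not found.

2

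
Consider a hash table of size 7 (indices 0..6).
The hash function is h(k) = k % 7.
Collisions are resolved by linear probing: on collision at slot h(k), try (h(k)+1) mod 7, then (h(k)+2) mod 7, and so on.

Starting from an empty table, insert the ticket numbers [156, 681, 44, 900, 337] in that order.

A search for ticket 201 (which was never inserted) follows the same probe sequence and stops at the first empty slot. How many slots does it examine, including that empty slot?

2

156: h=2 -> slot 2
681: h=2, probe 2,3 -> slot 3
44: h=2, probe 2,3,4 -> slot 4
900: h=4, probe 4,5 -> slot 5
337: h=1 -> slot 1
Table: [—, 337, 156, 681, 44, 900, —]
Lookup 201: h=5, probe 5,6 → slot 6 empty, not found.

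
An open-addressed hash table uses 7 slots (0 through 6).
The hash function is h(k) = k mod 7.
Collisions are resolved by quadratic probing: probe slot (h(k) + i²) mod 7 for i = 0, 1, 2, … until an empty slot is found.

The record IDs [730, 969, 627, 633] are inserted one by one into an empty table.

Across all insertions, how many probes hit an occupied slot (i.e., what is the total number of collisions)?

2

Insert 730: h=2, slot 2 empty -> index 2.
Insert 969: h=3, slot 3 empty -> index 3.
Insert 627: h=4, slot 4 empty -> index 4.
Insert 633: h=3, slots 3,4 occupied -> index 0.
Table: [633, ∅, 730, 969, 627, ∅, ∅]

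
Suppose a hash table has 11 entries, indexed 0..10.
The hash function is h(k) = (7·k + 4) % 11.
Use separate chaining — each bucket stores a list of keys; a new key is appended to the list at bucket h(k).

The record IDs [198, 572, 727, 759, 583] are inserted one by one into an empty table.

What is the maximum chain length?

Insert 198: h=4, bucket 4 empty -> new chain.
Insert 572: h=4, bucket 4 nonempty -> append to chain.
Insert 727: h=0, bucket 0 empty -> new chain.
Insert 759: h=4, bucket 4 nonempty -> append to chain.
Insert 583: h=4, bucket 4 nonempty -> append to chain.
Final buckets:
0: 727
1: _
2: _
3: _
4: 198 -> 572 -> 759 -> 583
5: _
6: _
7: _
8: _
9: _
10: _

4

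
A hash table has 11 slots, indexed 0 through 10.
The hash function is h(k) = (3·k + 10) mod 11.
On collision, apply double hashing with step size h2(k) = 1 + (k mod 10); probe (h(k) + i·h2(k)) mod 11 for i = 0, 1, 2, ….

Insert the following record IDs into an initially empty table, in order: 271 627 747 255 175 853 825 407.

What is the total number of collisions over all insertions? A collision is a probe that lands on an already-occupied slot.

5

271 hashes to 9; slot 9 is free → place at 9.
627 hashes to 10; slot 10 is free → place at 10.
747 hashes to 7; slot 7 is free → place at 7.
255 hashes to 5; slot 5 is free → place at 5.
175 hashes to 7, h2=6; 7 taken → place at 2.
853 hashes to 6; slot 6 is free → place at 6.
825 hashes to 10, h2=6; 10,5 taken → place at 0.
407 hashes to 10, h2=8; 10,7 taken → place at 4.
Table: [825, ., 175, ., 407, 255, 853, 747, ., 271, 627]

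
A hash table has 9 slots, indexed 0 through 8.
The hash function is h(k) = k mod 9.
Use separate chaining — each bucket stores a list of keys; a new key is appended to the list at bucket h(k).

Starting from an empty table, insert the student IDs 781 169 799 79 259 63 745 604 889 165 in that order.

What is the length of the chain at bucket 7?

781 → bucket 7
169 → bucket 7 (collision)
799 → bucket 7 (collision)
79 → bucket 7 (collision)
259 → bucket 7 (collision)
63 → bucket 0
745 → bucket 7 (collision)
604 → bucket 1
889 → bucket 7 (collision)
165 → bucket 3
Final buckets:
0: 63
1: 604
2: ∅
3: 165
4: ∅
5: ∅
6: ∅
7: 781 -> 169 -> 799 -> 79 -> 259 -> 745 -> 889
8: ∅

7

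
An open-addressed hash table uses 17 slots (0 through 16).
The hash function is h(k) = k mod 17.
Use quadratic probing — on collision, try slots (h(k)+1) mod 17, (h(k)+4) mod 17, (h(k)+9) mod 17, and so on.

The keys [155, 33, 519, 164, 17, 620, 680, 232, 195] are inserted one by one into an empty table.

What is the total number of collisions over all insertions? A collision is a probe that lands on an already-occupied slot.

Insert 155: h=2, slot 2 empty => index 2.
Insert 33: h=16, slot 16 empty => index 16.
Insert 519: h=9, slot 9 empty => index 9.
Insert 164: h=11, slot 11 empty => index 11.
Insert 17: h=0, slot 0 empty => index 0.
Insert 620: h=8, slot 8 empty => index 8.
Insert 680: h=0, slot 0 occupied => index 1.
Insert 232: h=11, slot 11 occupied => index 12.
Insert 195: h=8, slots 8,9,12,0 occupied => index 7.
Table: [17, 680, 155, —, —, —, —, 195, 620, 519, —, 164, 232, —, —, —, 33]

6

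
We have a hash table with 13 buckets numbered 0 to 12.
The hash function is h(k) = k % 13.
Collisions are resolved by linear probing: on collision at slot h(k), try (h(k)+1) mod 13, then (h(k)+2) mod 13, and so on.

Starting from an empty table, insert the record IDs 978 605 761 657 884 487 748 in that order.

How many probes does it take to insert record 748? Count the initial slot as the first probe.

978 hashes to 3; slot 3 is free => place at 3.
605 hashes to 7; slot 7 is free => place at 7.
761 hashes to 7; 7 taken => place at 8.
657 hashes to 7; 7,8 taken => place at 9.
884 hashes to 0; slot 0 is free => place at 0.
487 hashes to 6; slot 6 is free => place at 6.
748 hashes to 7; 7,8,9 taken => place at 10.
Table: [884, -, -, 978, -, -, 487, 605, 761, 657, 748, -, -]

4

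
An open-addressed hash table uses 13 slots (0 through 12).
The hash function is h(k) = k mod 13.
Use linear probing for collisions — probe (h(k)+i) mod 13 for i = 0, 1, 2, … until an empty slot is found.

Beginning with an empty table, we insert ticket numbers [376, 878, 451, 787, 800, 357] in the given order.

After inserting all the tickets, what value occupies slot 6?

Insert 376: h=12, slot 12 empty => index 12.
Insert 878: h=7, slot 7 empty => index 7.
Insert 451: h=9, slot 9 empty => index 9.
Insert 787: h=7, slot 7 occupied => index 8.
Insert 800: h=7, slots 7,8,9 occupied => index 10.
Insert 357: h=6, slot 6 empty => index 6.
Table: [∅, ∅, ∅, ∅, ∅, ∅, 357, 878, 787, 451, 800, ∅, 376]

357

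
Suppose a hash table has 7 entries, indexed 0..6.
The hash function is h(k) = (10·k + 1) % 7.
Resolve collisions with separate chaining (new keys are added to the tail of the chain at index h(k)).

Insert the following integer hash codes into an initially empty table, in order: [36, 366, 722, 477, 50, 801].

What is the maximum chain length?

4

Insert 36: h=4, bucket 4 empty → new chain.
Insert 366: h=0, bucket 0 empty → new chain.
Insert 722: h=4, bucket 4 nonempty → append to chain.
Insert 477: h=4, bucket 4 nonempty → append to chain.
Insert 50: h=4, bucket 4 nonempty → append to chain.
Insert 801: h=3, bucket 3 empty → new chain.
Final buckets:
0: 366
1: —
2: —
3: 801
4: 36 -> 722 -> 477 -> 50
5: —
6: —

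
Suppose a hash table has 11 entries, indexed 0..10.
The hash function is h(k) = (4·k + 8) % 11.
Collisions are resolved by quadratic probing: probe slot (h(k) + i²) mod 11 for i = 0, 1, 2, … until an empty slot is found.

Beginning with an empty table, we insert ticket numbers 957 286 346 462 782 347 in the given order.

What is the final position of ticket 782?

2

957: h=8 => slot 8
286: h=8, probe 8,9 => slot 9
346: h=6 => slot 6
462: h=8, probe 8,9,1 => slot 1
782: h=1, probe 1,2 => slot 2
347: h=10 => slot 10
Table: [∅, 462, 782, ∅, ∅, ∅, 346, ∅, 957, 286, 347]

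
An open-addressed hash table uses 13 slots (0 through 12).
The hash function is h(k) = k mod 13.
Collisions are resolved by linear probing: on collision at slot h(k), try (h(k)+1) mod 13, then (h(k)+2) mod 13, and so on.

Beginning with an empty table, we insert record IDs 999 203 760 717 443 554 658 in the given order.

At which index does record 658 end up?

10

999: h=11 -> slot 11
203: h=8 -> slot 8
760: h=6 -> slot 6
717: h=2 -> slot 2
443: h=1 -> slot 1
554: h=8, probe 8,9 -> slot 9
658: h=8, probe 8,9,10 -> slot 10
Table: [_, 443, 717, _, _, _, 760, _, 203, 554, 658, 999, _]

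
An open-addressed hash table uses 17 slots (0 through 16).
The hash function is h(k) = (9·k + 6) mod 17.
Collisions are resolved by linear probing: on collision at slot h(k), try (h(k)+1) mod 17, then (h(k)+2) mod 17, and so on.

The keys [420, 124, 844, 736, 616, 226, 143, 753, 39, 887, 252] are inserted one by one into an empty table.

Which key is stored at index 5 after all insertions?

Insert 420: h=12, slot 12 empty → index 12.
Insert 124: h=0, slot 0 empty → index 0.
Insert 844: h=3, slot 3 empty → index 3.
Insert 736: h=0, slot 0 occupied → index 1.
Insert 616: h=8, slot 8 empty → index 8.
Insert 226: h=0, slots 0,1 occupied → index 2.
Insert 143: h=1, slots 1,2,3 occupied → index 4.
Insert 753: h=0, slots 0,1,2,3,4 occupied → index 5.
Insert 39: h=0, slots 0,1,2,3,4,5 occupied → index 6.
Insert 887: h=16, slot 16 empty → index 16.
Insert 252: h=13, slot 13 empty → index 13.
Table: [124, 736, 226, 844, 143, 753, 39, -, 616, -, -, -, 420, 252, -, -, 887]

753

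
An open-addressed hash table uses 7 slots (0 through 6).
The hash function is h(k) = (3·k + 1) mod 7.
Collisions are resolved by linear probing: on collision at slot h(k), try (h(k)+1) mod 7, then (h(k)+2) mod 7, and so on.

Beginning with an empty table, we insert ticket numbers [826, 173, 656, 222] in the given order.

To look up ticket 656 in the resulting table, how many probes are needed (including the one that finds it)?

2

826: h=1 → slot 1
173: h=2 → slot 2
656: h=2, probe 2,3 → slot 3
222: h=2, probe 2,3,4 → slot 4
Table: [-, 826, 173, 656, 222, -, -]
Lookup 656: h=2, probe 2,3 → found at 3.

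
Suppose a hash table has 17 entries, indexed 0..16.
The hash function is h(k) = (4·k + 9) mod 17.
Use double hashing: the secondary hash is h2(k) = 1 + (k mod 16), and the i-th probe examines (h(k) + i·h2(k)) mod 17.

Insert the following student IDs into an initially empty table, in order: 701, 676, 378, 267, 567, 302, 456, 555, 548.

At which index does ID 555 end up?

9

701: h=8 → slot 8
676: h=10 → slot 10
378: h=8, h2=11, probe 8,2 → slot 2
267: h=6 → slot 6
567: h=16 → slot 16
302: h=10, h2=15, probe 10,8,6,4 → slot 4
456: h=14 → slot 14
555: h=2, h2=12, probe 2,14,9 → slot 9
548: h=8, h2=5, probe 8,13 → slot 13
Table: [∅, ∅, 378, ∅, 302, ∅, 267, ∅, 701, 555, 676, ∅, ∅, 548, 456, ∅, 567]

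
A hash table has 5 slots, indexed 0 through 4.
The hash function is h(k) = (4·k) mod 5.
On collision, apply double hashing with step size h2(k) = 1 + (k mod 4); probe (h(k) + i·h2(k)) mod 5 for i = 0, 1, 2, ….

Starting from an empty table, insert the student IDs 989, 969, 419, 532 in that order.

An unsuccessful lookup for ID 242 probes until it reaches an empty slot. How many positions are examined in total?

Insert 989: h=1, slot 1 empty → index 1.
Insert 969: h=1, h2=2, slot 1 occupied → index 3.
Insert 419: h=1, h2=4, slot 1 occupied → index 0.
Insert 532: h=3, h2=1, slot 3 occupied → index 4.
Table: [419, 989, _, 969, 532]
Lookup 242: h=3, h2=3, probe 3,1,4,2 → slot 2 empty, not found.

4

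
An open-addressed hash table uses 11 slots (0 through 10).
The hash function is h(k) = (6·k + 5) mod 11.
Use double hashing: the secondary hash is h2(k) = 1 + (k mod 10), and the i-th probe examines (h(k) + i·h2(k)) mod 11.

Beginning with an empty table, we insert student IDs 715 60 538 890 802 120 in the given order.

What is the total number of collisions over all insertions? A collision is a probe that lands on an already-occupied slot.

6

715: h=5 → slot 5
60: h=2 → slot 2
538: h=10 → slot 10
890: h=10, h2=1, probe 10,0 → slot 0
802: h=10, h2=3, probe 10,2,5,8 → slot 8
120: h=10, h2=1, probe 10,0,1 → slot 1
Table: [890, 120, 60, ∅, ∅, 715, ∅, ∅, 802, ∅, 538]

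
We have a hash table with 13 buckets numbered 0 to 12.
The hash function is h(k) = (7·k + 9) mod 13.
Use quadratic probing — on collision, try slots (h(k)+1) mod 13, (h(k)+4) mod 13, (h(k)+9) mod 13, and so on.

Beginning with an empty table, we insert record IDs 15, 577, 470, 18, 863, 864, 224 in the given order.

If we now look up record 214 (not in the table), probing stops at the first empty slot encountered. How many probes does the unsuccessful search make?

15 hashes to 10; slot 10 is free → place at 10.
577 hashes to 5; slot 5 is free → place at 5.
470 hashes to 10; 10 taken → place at 11.
18 hashes to 5; 5 taken → place at 6.
863 hashes to 5; 5,6 taken → place at 9.
864 hashes to 12; slot 12 is free → place at 12.
224 hashes to 4; slot 4 is free → place at 4.
Table: [., ., ., ., 224, 577, 18, ., ., 863, 15, 470, 864]
Lookup 214: h=12, probe 12,0 → slot 0 empty, not found.

2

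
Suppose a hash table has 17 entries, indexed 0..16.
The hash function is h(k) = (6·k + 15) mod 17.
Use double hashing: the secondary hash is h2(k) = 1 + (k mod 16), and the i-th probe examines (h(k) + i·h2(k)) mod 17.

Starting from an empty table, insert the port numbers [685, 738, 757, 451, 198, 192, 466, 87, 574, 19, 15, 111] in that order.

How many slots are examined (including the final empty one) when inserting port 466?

685: h=11 => slot 11
738: h=6 => slot 6
757: h=1 => slot 1
451: h=1, h2=4, probe 1,5 => slot 5
198: h=13 => slot 13
192: h=11, h2=1, probe 11,12 => slot 12
466: h=6, h2=3, probe 6,9 => slot 9
87: h=10 => slot 10
574: h=8 => slot 8
19: h=10, h2=4, probe 10,14 => slot 14
15: h=3 => slot 3
111: h=1, h2=16, probe 1,0 => slot 0
Table: [111, 757, _, 15, _, 451, 738, _, 574, 466, 87, 685, 192, 198, 19, _, _]

2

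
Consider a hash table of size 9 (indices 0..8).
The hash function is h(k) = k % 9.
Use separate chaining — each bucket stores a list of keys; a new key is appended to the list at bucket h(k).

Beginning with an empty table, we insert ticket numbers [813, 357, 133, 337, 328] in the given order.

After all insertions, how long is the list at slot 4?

813 -> bucket 3
357 -> bucket 6
133 -> bucket 7
337 -> bucket 4
328 -> bucket 4 (collision)
Final buckets:
0: _
1: _
2: _
3: 813
4: 337 -> 328
5: _
6: 357
7: 133
8: _

2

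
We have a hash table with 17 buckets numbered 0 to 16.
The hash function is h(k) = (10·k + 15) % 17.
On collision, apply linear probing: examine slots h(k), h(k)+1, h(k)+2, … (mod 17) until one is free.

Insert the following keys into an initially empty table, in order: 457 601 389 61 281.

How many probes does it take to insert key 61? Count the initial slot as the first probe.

2

Insert 457: h=12, slot 12 empty → index 12.
Insert 601: h=7, slot 7 empty → index 7.
Insert 389: h=12, slot 12 occupied → index 13.
Insert 61: h=13, slot 13 occupied → index 14.
Insert 281: h=3, slot 3 empty → index 3.
Table: [_, _, _, 281, _, _, _, 601, _, _, _, _, 457, 389, 61, _, _]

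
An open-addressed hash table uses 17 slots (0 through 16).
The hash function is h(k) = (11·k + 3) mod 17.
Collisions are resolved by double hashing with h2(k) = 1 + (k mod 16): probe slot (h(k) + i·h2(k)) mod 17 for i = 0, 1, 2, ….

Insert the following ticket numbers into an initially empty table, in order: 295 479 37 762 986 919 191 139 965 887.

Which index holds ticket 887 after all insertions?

0

295: h=1 -> slot 1
479: h=2 -> slot 2
37: h=2, h2=6, probe 2,8 -> slot 8
762: h=4 -> slot 4
986: h=3 -> slot 3
919: h=14 -> slot 14
191: h=13 -> slot 13
139: h=2, h2=12, probe 2,14,9 -> slot 9
965: h=10 -> slot 10
887: h=2, h2=8, probe 2,10,1,9,0 -> slot 0
Table: [887, 295, 479, 986, 762, ∅, ∅, ∅, 37, 139, 965, ∅, ∅, 191, 919, ∅, ∅]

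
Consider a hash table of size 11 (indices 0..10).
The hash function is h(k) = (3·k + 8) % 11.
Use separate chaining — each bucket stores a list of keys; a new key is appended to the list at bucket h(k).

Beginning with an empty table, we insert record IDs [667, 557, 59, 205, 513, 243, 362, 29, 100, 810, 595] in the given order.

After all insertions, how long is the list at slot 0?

3

667 → bucket 7
557 → bucket 7 (collision)
59 → bucket 9
205 → bucket 7 (collision)
513 → bucket 7 (collision)
243 → bucket 0
362 → bucket 5
29 → bucket 7 (collision)
100 → bucket 0 (collision)
810 → bucket 7 (collision)
595 → bucket 0 (collision)
Final buckets:
0: 243 -> 100 -> 595
1: —
2: —
3: —
4: —
5: 362
6: —
7: 667 -> 557 -> 205 -> 513 -> 29 -> 810
8: —
9: 59
10: —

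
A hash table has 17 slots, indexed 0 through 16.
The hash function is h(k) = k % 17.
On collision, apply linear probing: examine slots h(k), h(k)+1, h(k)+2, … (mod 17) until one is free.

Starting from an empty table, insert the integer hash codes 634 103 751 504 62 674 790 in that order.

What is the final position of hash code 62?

12

634: h=5 => slot 5
103: h=1 => slot 1
751: h=3 => slot 3
504: h=11 => slot 11
62: h=11, probe 11,12 => slot 12
674: h=11, probe 11,12,13 => slot 13
790: h=8 => slot 8
Table: [∅, 103, ∅, 751, ∅, 634, ∅, ∅, 790, ∅, ∅, 504, 62, 674, ∅, ∅, ∅]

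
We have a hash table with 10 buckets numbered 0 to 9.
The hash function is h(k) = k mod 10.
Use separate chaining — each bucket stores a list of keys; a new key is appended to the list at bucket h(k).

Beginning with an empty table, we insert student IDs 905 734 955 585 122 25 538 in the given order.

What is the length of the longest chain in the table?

4

Insert 905: h=5, bucket 5 empty -> new chain.
Insert 734: h=4, bucket 4 empty -> new chain.
Insert 955: h=5, bucket 5 nonempty -> append to chain.
Insert 585: h=5, bucket 5 nonempty -> append to chain.
Insert 122: h=2, bucket 2 empty -> new chain.
Insert 25: h=5, bucket 5 nonempty -> append to chain.
Insert 538: h=8, bucket 8 empty -> new chain.
Final buckets:
0: ∅
1: ∅
2: 122
3: ∅
4: 734
5: 905 -> 955 -> 585 -> 25
6: ∅
7: ∅
8: 538
9: ∅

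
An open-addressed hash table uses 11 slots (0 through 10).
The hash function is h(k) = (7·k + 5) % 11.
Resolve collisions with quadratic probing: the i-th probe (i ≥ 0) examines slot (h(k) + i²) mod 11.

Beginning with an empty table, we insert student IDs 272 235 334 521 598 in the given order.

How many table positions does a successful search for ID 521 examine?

3

Insert 272: h=6, slot 6 empty → index 6.
Insert 235: h=0, slot 0 empty → index 0.
Insert 334: h=0, slot 0 occupied → index 1.
Insert 521: h=0, slots 0,1 occupied → index 4.
Insert 598: h=0, slots 0,1,4 occupied → index 9.
Table: [235, 334, -, -, 521, -, 272, -, -, 598, -]
Lookup 521: h=0, probe 0,1,4 → found at 4.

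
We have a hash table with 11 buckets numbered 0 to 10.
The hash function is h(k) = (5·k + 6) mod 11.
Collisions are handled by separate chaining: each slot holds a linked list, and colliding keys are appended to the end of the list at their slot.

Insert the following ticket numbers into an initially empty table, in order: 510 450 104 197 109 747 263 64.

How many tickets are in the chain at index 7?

Insert 510: h=4, bucket 4 empty -> new chain.
Insert 450: h=1, bucket 1 empty -> new chain.
Insert 104: h=9, bucket 9 empty -> new chain.
Insert 197: h=1, bucket 1 nonempty -> append to chain.
Insert 109: h=1, bucket 1 nonempty -> append to chain.
Insert 747: h=1, bucket 1 nonempty -> append to chain.
Insert 263: h=1, bucket 1 nonempty -> append to chain.
Insert 64: h=7, bucket 7 empty -> new chain.
Final buckets:
0: -
1: 450 -> 197 -> 109 -> 747 -> 263
2: -
3: -
4: 510
5: -
6: -
7: 64
8: -
9: 104
10: -

1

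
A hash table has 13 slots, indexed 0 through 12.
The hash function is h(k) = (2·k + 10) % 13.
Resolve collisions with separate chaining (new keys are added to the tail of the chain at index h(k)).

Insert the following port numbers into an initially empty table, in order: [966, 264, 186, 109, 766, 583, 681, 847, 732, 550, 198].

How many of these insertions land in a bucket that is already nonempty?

966 → bucket 5
264 → bucket 5 (collision)
186 → bucket 5 (collision)
109 → bucket 7
766 → bucket 8
583 → bucket 6
681 → bucket 7 (collision)
847 → bucket 1
732 → bucket 5 (collision)
550 → bucket 5 (collision)
198 → bucket 3
Final buckets:
0: —
1: 847
2: —
3: 198
4: —
5: 966 -> 264 -> 186 -> 732 -> 550
6: 583
7: 109 -> 681
8: 766
9: —
10: —
11: —
12: —

5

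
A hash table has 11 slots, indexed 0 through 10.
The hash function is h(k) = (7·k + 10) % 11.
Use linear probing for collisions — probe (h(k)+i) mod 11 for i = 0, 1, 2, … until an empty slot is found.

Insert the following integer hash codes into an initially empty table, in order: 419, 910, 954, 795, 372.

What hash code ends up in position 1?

419 hashes to 6; slot 6 is free => place at 6.
910 hashes to 0; slot 0 is free => place at 0.
954 hashes to 0; 0 taken => place at 1.
795 hashes to 9; slot 9 is free => place at 9.
372 hashes to 7; slot 7 is free => place at 7.
Table: [910, 954, ., ., ., ., 419, 372, ., 795, .]

954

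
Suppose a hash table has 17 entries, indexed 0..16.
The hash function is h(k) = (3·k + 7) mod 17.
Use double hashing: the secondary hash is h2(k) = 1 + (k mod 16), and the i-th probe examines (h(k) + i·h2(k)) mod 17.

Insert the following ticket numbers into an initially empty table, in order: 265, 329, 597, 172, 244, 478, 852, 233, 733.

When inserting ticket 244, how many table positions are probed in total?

3

Insert 265: h=3, slot 3 empty -> index 3.
Insert 329: h=8, slot 8 empty -> index 8.
Insert 597: h=13, slot 13 empty -> index 13.
Insert 172: h=13, h2=13, slot 13 occupied -> index 9.
Insert 244: h=8, h2=5, slots 8,13 occupied -> index 1.
Insert 478: h=13, h2=15, slot 13 occupied -> index 11.
Insert 852: h=13, h2=5, slots 13,1 occupied -> index 6.
Insert 233: h=9, h2=10, slot 9 occupied -> index 2.
Insert 733: h=13, h2=14, slot 13 occupied -> index 10.
Table: [_, 244, 233, 265, _, _, 852, _, 329, 172, 733, 478, _, 597, _, _, _]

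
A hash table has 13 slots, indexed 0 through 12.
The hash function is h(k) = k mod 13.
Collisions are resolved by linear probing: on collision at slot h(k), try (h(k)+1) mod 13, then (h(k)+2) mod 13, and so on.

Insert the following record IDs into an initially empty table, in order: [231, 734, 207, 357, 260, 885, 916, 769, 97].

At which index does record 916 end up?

8

231 hashes to 10; slot 10 is free => place at 10.
734 hashes to 6; slot 6 is free => place at 6.
207 hashes to 12; slot 12 is free => place at 12.
357 hashes to 6; 6 taken => place at 7.
260 hashes to 0; slot 0 is free => place at 0.
885 hashes to 1; slot 1 is free => place at 1.
916 hashes to 6; 6,7 taken => place at 8.
769 hashes to 2; slot 2 is free => place at 2.
97 hashes to 6; 6,7,8 taken => place at 9.
Table: [260, 885, 769, -, -, -, 734, 357, 916, 97, 231, -, 207]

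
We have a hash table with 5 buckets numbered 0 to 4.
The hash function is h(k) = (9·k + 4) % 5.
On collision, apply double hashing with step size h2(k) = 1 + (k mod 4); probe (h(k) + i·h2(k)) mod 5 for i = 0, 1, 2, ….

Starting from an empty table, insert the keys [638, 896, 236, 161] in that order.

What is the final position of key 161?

0

638: h=1 → slot 1
896: h=3 → slot 3
236: h=3, h2=1, probe 3,4 → slot 4
161: h=3, h2=2, probe 3,0 → slot 0
Table: [161, 638, ∅, 896, 236]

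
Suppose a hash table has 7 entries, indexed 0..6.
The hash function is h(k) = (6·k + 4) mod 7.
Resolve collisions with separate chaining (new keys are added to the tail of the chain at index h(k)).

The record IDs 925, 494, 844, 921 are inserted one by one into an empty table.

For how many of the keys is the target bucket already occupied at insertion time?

Insert 925: h=3, bucket 3 empty → new chain.
Insert 494: h=0, bucket 0 empty → new chain.
Insert 844: h=0, bucket 0 nonempty → append to chain.
Insert 921: h=0, bucket 0 nonempty → append to chain.
Final buckets:
0: 494 -> 844 -> 921
1: -
2: -
3: 925
4: -
5: -
6: -

2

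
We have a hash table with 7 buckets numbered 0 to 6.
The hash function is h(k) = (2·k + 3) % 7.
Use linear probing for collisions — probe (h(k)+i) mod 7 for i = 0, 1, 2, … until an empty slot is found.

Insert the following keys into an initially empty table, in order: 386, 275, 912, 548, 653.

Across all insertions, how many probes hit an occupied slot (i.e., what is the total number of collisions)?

6

386: h=5 -> slot 5
275: h=0 -> slot 0
912: h=0, probe 0,1 -> slot 1
548: h=0, probe 0,1,2 -> slot 2
653: h=0, probe 0,1,2,3 -> slot 3
Table: [275, 912, 548, 653, -, 386, -]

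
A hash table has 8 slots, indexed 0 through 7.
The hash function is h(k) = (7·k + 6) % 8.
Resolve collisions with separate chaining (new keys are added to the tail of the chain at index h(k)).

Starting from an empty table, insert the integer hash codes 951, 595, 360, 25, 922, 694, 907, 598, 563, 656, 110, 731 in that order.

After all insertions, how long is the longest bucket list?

4

Insert 951: h=7, bucket 7 empty -> new chain.
Insert 595: h=3, bucket 3 empty -> new chain.
Insert 360: h=6, bucket 6 empty -> new chain.
Insert 25: h=5, bucket 5 empty -> new chain.
Insert 922: h=4, bucket 4 empty -> new chain.
Insert 694: h=0, bucket 0 empty -> new chain.
Insert 907: h=3, bucket 3 nonempty -> append to chain.
Insert 598: h=0, bucket 0 nonempty -> append to chain.
Insert 563: h=3, bucket 3 nonempty -> append to chain.
Insert 656: h=6, bucket 6 nonempty -> append to chain.
Insert 110: h=0, bucket 0 nonempty -> append to chain.
Insert 731: h=3, bucket 3 nonempty -> append to chain.
Final buckets:
0: 694 -> 598 -> 110
1: .
2: .
3: 595 -> 907 -> 563 -> 731
4: 922
5: 25
6: 360 -> 656
7: 951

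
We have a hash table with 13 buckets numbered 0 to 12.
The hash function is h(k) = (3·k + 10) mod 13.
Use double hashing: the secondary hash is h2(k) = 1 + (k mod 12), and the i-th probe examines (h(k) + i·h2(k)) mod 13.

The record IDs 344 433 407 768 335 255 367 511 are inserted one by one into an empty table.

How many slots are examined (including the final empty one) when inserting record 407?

2

Insert 344: h=2, slot 2 empty -> index 2.
Insert 433: h=9, slot 9 empty -> index 9.
Insert 407: h=9, h2=12, slot 9 occupied -> index 8.
Insert 768: h=0, slot 0 empty -> index 0.
Insert 335: h=1, slot 1 empty -> index 1.
Insert 255: h=8, h2=4, slot 8 occupied -> index 12.
Insert 367: h=6, slot 6 empty -> index 6.
Insert 511: h=9, h2=8, slot 9 occupied -> index 4.
Table: [768, 335, 344, —, 511, —, 367, —, 407, 433, —, —, 255]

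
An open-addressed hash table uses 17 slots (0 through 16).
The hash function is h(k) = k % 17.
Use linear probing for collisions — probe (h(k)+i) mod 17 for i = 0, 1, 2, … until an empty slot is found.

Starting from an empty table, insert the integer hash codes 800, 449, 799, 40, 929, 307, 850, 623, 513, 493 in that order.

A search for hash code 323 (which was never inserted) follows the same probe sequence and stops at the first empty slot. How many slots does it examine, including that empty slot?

800 hashes to 1; slot 1 is free => place at 1.
449 hashes to 7; slot 7 is free => place at 7.
799 hashes to 0; slot 0 is free => place at 0.
40 hashes to 6; slot 6 is free => place at 6.
929 hashes to 11; slot 11 is free => place at 11.
307 hashes to 1; 1 taken => place at 2.
850 hashes to 0; 0,1,2 taken => place at 3.
623 hashes to 11; 11 taken => place at 12.
513 hashes to 3; 3 taken => place at 4.
493 hashes to 0; 0,1,2,3,4 taken => place at 5.
Table: [799, 800, 307, 850, 513, 493, 40, 449, -, -, -, 929, 623, -, -, -, -]
Lookup 323: h=0, probe 0,1,2,3,4,5,6,7,8 → slot 8 empty, not found.

9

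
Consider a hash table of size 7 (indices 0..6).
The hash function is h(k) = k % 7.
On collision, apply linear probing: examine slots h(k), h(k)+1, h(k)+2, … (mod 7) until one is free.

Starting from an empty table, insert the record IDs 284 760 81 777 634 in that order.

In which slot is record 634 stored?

1

284 hashes to 4; slot 4 is free -> place at 4.
760 hashes to 4; 4 taken -> place at 5.
81 hashes to 4; 4,5 taken -> place at 6.
777 hashes to 0; slot 0 is free -> place at 0.
634 hashes to 4; 4,5,6,0 taken -> place at 1.
Table: [777, 634, ., ., 284, 760, 81]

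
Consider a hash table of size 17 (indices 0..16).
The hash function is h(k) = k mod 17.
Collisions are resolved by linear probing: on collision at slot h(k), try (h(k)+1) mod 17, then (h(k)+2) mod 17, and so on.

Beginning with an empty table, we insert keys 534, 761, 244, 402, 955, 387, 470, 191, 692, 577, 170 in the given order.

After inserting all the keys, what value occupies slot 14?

387

534: h=7 => slot 7
761: h=13 => slot 13
244: h=6 => slot 6
402: h=11 => slot 11
955: h=3 => slot 3
387: h=13, probe 13,14 => slot 14
470: h=11, probe 11,12 => slot 12
191: h=4 => slot 4
692: h=12, probe 12,13,14,15 => slot 15
577: h=16 => slot 16
170: h=0 => slot 0
Table: [170, ∅, ∅, 955, 191, ∅, 244, 534, ∅, ∅, ∅, 402, 470, 761, 387, 692, 577]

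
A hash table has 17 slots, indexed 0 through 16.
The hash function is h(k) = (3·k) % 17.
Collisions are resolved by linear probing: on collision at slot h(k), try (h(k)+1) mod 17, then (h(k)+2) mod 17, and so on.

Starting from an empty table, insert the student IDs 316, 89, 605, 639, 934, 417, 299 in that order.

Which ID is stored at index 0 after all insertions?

299

Insert 316: h=13, slot 13 empty => index 13.
Insert 89: h=12, slot 12 empty => index 12.
Insert 605: h=13, slot 13 occupied => index 14.
Insert 639: h=13, slots 13,14 occupied => index 15.
Insert 934: h=14, slots 14,15 occupied => index 16.
Insert 417: h=10, slot 10 empty => index 10.
Insert 299: h=13, slots 13,14,15,16 occupied => index 0.
Table: [299, -, -, -, -, -, -, -, -, -, 417, -, 89, 316, 605, 639, 934]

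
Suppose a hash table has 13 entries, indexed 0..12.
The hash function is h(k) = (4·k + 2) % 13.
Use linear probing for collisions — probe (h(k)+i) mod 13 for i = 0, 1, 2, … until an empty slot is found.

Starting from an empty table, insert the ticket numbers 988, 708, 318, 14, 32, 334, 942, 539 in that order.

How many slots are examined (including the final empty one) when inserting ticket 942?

5

Insert 988: h=2, slot 2 empty → index 2.
Insert 708: h=0, slot 0 empty → index 0.
Insert 318: h=0, slot 0 occupied → index 1.
Insert 14: h=6, slot 6 empty → index 6.
Insert 32: h=0, slots 0,1,2 occupied → index 3.
Insert 334: h=12, slot 12 empty → index 12.
Insert 942: h=0, slots 0,1,2,3 occupied → index 4.
Insert 539: h=0, slots 0,1,2,3,4 occupied → index 5.
Table: [708, 318, 988, 32, 942, 539, 14, —, —, —, —, —, 334]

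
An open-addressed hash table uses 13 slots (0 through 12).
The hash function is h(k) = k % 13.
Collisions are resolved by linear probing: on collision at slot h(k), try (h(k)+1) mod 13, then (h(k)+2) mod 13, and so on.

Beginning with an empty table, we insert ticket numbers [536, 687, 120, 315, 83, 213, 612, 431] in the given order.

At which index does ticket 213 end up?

7

536: h=3 => slot 3
687: h=11 => slot 11
120: h=3, probe 3,4 => slot 4
315: h=3, probe 3,4,5 => slot 5
83: h=5, probe 5,6 => slot 6
213: h=5, probe 5,6,7 => slot 7
612: h=1 => slot 1
431: h=2 => slot 2
Table: [_, 612, 431, 536, 120, 315, 83, 213, _, _, _, 687, _]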